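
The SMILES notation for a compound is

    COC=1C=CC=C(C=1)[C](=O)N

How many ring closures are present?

In SMILES, each pair of matching ring-closure digits denotes one ring-closing bond; the number of such bonds equals the number of independent rings.
Ring-closure bonds here: 1.

1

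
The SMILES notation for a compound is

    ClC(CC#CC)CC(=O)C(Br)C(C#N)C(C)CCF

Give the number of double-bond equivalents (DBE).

Degree of unsaturation = (number of rings) + (number of π bonds).
Ring closures in the SMILES: 0.
π bonds: 1 double bond (each 1 DoU), 2 triple bonds (each 2 DoU) → 5 DoU from unsaturation.
Total DoU = 0 + 5 = 5.

5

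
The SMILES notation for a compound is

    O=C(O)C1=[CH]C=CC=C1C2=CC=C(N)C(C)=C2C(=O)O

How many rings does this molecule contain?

In SMILES, each pair of matching ring-closure digits denotes one ring-closing bond; the number of such bonds equals the number of independent rings.
Ring-closure bonds here: 2.

2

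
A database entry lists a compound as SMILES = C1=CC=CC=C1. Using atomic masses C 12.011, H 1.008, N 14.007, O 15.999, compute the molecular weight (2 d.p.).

78.11 g/mol

First, the molecular formula is C6H6 (counting implicit H from valence).
  C: 6 × 12.011 = 72.066
  H: 6 × 1.008 = 6.048
Sum: 6×12.011 + 6×1.008 = 78.114 → 78.11 g/mol.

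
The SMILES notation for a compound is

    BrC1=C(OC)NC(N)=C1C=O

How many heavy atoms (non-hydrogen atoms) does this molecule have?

Every atom symbol written in the SMILES (organic subset) is one heavy atom; implicit H are not written.
Heavy atoms by element → Br:1, C:6, N:2, O:2.
Total: 11.

11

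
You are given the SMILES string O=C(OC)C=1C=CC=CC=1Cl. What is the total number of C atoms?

8

Count every carbon token in the SMILES (each C, including those in ring-closure positions and inside branches).
Carbon count: 8.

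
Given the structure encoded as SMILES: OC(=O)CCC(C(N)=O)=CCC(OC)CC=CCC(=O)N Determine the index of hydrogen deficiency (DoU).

Molecular formula: C14H22N2O5.
DoU = (2C + 2 + N − H − X) / 2, where X is the halogen count and O/S are ignored.
    = (2·14 + 2 + 2 − 22 − 0) / 2 = 10 / 2 = 5.

5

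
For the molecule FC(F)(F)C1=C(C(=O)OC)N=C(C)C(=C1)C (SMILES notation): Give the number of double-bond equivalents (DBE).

Degree of unsaturation = (number of rings) + (number of π bonds).
Ring closures in the SMILES: 1.
π bonds: 4 double bonds (each 1 DoU) → 4 DoU from unsaturation.
Total DoU = 1 + 4 = 5.

5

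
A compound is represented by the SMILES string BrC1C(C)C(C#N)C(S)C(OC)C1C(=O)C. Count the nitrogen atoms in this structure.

Scan the SMILES for N atoms (remember two-letter symbols like Cl and Br are single atoms).
Nitrogen count: 1.

1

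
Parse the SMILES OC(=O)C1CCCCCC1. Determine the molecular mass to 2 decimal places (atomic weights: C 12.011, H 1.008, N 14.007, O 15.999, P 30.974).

First, the molecular formula is C8H14O2 (counting implicit H from valence).
  C: 8 × 12.011 = 96.088
  H: 14 × 1.008 = 14.112
  O: 2 × 15.999 = 31.998
Sum: 8×12.011 + 14×1.008 + 2×15.999 = 142.198 → 142.20 g/mol.

142.20 g/mol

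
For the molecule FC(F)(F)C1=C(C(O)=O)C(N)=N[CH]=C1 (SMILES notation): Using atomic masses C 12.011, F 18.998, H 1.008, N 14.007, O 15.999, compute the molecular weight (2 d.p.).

First, the molecular formula is C7H5F3N2O2 (counting implicit H from valence).
  C: 7 × 12.011 = 84.077
  F: 3 × 18.998 = 56.994
  H: 5 × 1.008 = 5.040
  N: 2 × 14.007 = 28.014
  O: 2 × 15.999 = 31.998
Sum: 7×12.011 + 3×18.998 + 5×1.008 + 2×14.007 + 2×15.999 = 206.123 → 206.12 g/mol.

206.12 g/mol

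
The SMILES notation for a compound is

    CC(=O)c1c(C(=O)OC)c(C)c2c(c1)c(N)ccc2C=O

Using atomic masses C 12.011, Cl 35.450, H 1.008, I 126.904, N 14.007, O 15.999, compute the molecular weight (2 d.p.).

285.30 g/mol

First, the molecular formula is C16H15NO4 (counting implicit H from valence).
  C: 16 × 12.011 = 192.176
  H: 15 × 1.008 = 15.120
  N: 1 × 14.007 = 14.007
  O: 4 × 15.999 = 63.996
Sum: 16×12.011 + 15×1.008 + 1×14.007 + 4×15.999 = 285.299 → 285.30 g/mol.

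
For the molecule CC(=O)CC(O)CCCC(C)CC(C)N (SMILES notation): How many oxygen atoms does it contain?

2

Scan the SMILES for O atoms (remember two-letter symbols like Cl and Br are single atoms).
Oxygen count: 2.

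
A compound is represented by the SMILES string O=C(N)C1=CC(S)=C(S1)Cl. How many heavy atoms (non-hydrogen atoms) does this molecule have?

Every atom symbol written in the SMILES (organic subset) is one heavy atom; implicit H are not written.
Heavy atoms by element → C:5, Cl:1, N:1, O:1, S:2.
Total: 10.

10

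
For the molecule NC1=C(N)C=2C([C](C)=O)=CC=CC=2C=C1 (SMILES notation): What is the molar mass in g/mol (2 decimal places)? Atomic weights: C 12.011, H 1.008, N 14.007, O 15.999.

First, the molecular formula is C12H12N2O (counting implicit H from valence).
  C: 12 × 12.011 = 144.132
  H: 12 × 1.008 = 12.096
  N: 2 × 14.007 = 28.014
  O: 1 × 15.999 = 15.999
Sum: 12×12.011 + 12×1.008 + 2×14.007 + 1×15.999 = 200.241 → 200.24 g/mol.

200.24 g/mol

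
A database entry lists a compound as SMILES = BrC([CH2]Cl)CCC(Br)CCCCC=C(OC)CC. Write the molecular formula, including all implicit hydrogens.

Walk through each heavy atom and fill implicit hydrogens from standard valence (C 4, N 3, O 2, S 2, halogen 1):
  atom 1: Br (halogen, monovalent) → 0 H
  atom 2: C, bond orders sum to 3 (valence 4) → 1 H
  atom 3: C with explicit H count 2
  atom 4: Cl (halogen, monovalent) → 0 H
  atom 5: C, bond orders sum to 2 (valence 4) → 2 H
  atom 6: C, bond orders sum to 2 (valence 4) → 2 H
  atom 7: C, bond orders sum to 3 (valence 4) → 1 H
  atom 8: Br (halogen, monovalent) → 0 H
  atom 9: C, bond orders sum to 2 (valence 4) → 2 H
  atom 10: C, bond orders sum to 2 (valence 4) → 2 H
  atom 11: C, bond orders sum to 2 (valence 4) → 2 H
  atom 12: C, bond orders sum to 2 (valence 4) → 2 H
  atom 13: C, bond orders sum to 3 (valence 4) → 1 H
  atom 14: C, bond orders sum to 4 (valence 4) → 0 H
  atom 15: O, bond orders sum to 2 (valence 2) → 0 H
  atom 16: C, bond orders sum to 1 (valence 4) → 3 H
  atom 17: C, bond orders sum to 2 (valence 4) → 2 H
  atom 18: C, bond orders sum to 1 (valence 4) → 3 H
Totals → C:14, H:25, Br:2, Cl:1, O:1.
In Hill order: C14H25Br2ClO.

C14H25Br2ClO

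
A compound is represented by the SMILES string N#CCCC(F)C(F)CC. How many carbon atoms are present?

Count every carbon token in the SMILES (each C, including those in ring-closure positions and inside branches).
Carbon count: 7.

7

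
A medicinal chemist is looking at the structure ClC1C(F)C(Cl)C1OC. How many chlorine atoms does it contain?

2

Scan the SMILES for Cl atoms (remember two-letter symbols like Cl and Br are single atoms).
Chlorine count: 2.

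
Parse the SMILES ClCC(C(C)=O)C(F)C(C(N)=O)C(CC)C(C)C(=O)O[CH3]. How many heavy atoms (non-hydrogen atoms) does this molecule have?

Every atom symbol written in the SMILES (organic subset) is one heavy atom; implicit H are not written.
Heavy atoms by element → C:14, Cl:1, F:1, N:1, O:4.
Total: 21.

21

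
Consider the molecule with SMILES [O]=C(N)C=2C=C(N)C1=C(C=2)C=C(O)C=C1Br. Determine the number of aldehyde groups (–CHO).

0

Scan the SMILES for the aldehyde motif — none present.
Groups that are present: 1 amide, 1 hydroxyl, 1 primary amine.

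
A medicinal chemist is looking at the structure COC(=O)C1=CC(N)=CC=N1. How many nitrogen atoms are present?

Scan the SMILES for N atoms (remember two-letter symbols like Cl and Br are single atoms).
Nitrogen count: 2.

2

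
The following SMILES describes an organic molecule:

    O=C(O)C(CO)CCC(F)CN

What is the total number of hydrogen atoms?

14

Walk through each heavy atom and fill implicit hydrogens from standard valence (C 4, N 3, O 2, S 2, halogen 1):
  atom 1: O, bond orders sum to 2 (valence 2) → 0 H
  atom 2: C, bond orders sum to 4 (valence 4) → 0 H
  atom 3: O, bond orders sum to 1 (valence 2) → 1 H
  atom 4: C, bond orders sum to 3 (valence 4) → 1 H
  atom 5: C, bond orders sum to 2 (valence 4) → 2 H
  atom 6: O, bond orders sum to 1 (valence 2) → 1 H
  atom 7: C, bond orders sum to 2 (valence 4) → 2 H
  atom 8: C, bond orders sum to 2 (valence 4) → 2 H
  atom 9: C, bond orders sum to 3 (valence 4) → 1 H
  atom 10: F (halogen, monovalent) → 0 H
  atom 11: C, bond orders sum to 2 (valence 4) → 2 H
  atom 12: N, bond orders sum to 1 (valence 3) → 2 H
Total hydrogens: 14.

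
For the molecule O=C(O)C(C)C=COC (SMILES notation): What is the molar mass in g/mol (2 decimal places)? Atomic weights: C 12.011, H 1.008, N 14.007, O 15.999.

130.14 g/mol

First, the molecular formula is C6H10O3 (counting implicit H from valence).
  C: 6 × 12.011 = 72.066
  H: 10 × 1.008 = 10.080
  O: 3 × 15.999 = 47.997
Sum: 6×12.011 + 10×1.008 + 3×15.999 = 130.143 → 130.14 g/mol.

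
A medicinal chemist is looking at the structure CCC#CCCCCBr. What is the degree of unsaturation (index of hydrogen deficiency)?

Degree of unsaturation = (number of rings) + (number of π bonds).
Ring closures in the SMILES: 0.
π bonds: 1 triple bond (each 2 DoU) → 2 DoU from unsaturation.
Total DoU = 0 + 2 = 2.

2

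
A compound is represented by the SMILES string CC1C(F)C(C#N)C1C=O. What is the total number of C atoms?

7

Count every carbon token in the SMILES (each C, including those in ring-closure positions and inside branches).
Carbon count: 7.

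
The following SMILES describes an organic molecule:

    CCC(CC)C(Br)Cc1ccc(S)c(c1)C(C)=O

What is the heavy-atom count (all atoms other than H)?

Every atom symbol written in the SMILES (organic subset) is one heavy atom; implicit H are not written.
Heavy atoms by element → Br:1, C:15, O:1, S:1.
Total: 18.

18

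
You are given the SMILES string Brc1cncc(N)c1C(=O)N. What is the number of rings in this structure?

In SMILES, each pair of matching ring-closure digits denotes one ring-closing bond; the number of such bonds equals the number of independent rings.
Ring-closure bonds here: 1.

1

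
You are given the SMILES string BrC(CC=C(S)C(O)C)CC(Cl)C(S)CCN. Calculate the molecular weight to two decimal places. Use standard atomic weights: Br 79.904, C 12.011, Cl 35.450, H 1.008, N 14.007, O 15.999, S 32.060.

First, the molecular formula is C11H21BrClNOS2 (counting implicit H from valence).
  Br: 1 × 79.904 = 79.904
  C: 11 × 12.011 = 132.121
  Cl: 1 × 35.450 = 35.450
  H: 21 × 1.008 = 21.168
  N: 1 × 14.007 = 14.007
  O: 1 × 15.999 = 15.999
  S: 2 × 32.060 = 64.120
Sum: 1×79.904 + 11×12.011 + 1×35.450 + 21×1.008 + 1×14.007 + 1×15.999 + 2×32.060 = 362.769 → 362.77 g/mol.

362.77 g/mol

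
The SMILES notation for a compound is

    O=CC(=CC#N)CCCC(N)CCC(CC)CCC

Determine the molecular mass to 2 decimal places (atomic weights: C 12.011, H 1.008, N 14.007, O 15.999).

264.41 g/mol

First, the molecular formula is C16H28N2O (counting implicit H from valence).
  C: 16 × 12.011 = 192.176
  H: 28 × 1.008 = 28.224
  N: 2 × 14.007 = 28.014
  O: 1 × 15.999 = 15.999
Sum: 16×12.011 + 28×1.008 + 2×14.007 + 1×15.999 = 264.413 → 264.41 g/mol.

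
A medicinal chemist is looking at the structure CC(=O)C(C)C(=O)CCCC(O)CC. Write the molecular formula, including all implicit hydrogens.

C11H20O3

Walk through each heavy atom and fill implicit hydrogens from standard valence (C 4, N 3, O 2, S 2, halogen 1):
  atom 1: C, bond orders sum to 1 (valence 4) → 3 H
  atom 2: C, bond orders sum to 4 (valence 4) → 0 H
  atom 3: O, bond orders sum to 2 (valence 2) → 0 H
  atom 4: C, bond orders sum to 3 (valence 4) → 1 H
  atom 5: C, bond orders sum to 1 (valence 4) → 3 H
  atom 6: C, bond orders sum to 4 (valence 4) → 0 H
  atom 7: O, bond orders sum to 2 (valence 2) → 0 H
  atom 8: C, bond orders sum to 2 (valence 4) → 2 H
  atom 9: C, bond orders sum to 2 (valence 4) → 2 H
  atom 10: C, bond orders sum to 2 (valence 4) → 2 H
  atom 11: C, bond orders sum to 3 (valence 4) → 1 H
  atom 12: O, bond orders sum to 1 (valence 2) → 1 H
  atom 13: C, bond orders sum to 2 (valence 4) → 2 H
  atom 14: C, bond orders sum to 1 (valence 4) → 3 H
Totals → C:11, H:20, O:3.
In Hill order: C11H20O3.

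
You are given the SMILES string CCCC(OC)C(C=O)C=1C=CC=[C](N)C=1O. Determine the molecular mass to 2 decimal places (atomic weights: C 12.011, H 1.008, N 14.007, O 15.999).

237.30 g/mol

First, the molecular formula is C13H19NO3 (counting implicit H from valence).
  C: 13 × 12.011 = 156.143
  H: 19 × 1.008 = 19.152
  N: 1 × 14.007 = 14.007
  O: 3 × 15.999 = 47.997
Sum: 13×12.011 + 19×1.008 + 1×14.007 + 3×15.999 = 237.299 → 237.30 g/mol.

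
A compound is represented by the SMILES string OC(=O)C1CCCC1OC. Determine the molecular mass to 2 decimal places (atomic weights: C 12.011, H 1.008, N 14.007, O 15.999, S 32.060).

144.17 g/mol

First, the molecular formula is C7H12O3 (counting implicit H from valence).
  C: 7 × 12.011 = 84.077
  H: 12 × 1.008 = 12.096
  O: 3 × 15.999 = 47.997
Sum: 7×12.011 + 12×1.008 + 3×15.999 = 144.170 → 144.17 g/mol.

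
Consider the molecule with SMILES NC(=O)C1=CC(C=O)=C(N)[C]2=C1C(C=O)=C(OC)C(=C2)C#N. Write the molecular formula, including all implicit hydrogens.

C15H11N3O4

Walk through each heavy atom and fill implicit hydrogens from standard valence (C 4, N 3, O 2, S 2, halogen 1):
  atom 1: N, bond orders sum to 1 (valence 3) → 2 H
  atom 2: C, bond orders sum to 4 (valence 4) → 0 H
  atom 3: O, bond orders sum to 2 (valence 2) → 0 H
  atom 4: C, bond orders sum to 4 (valence 4) → 0 H
  atom 5: C, bond orders sum to 3 (valence 4) → 1 H
  atom 6: C, bond orders sum to 4 (valence 4) → 0 H
  atom 7: C, bond orders sum to 3 (valence 4) → 1 H
  atom 8: O, bond orders sum to 2 (valence 2) → 0 H
  atom 9: C, bond orders sum to 4 (valence 4) → 0 H
  atom 10: N, bond orders sum to 1 (valence 3) → 2 H
  atom 11: C with explicit H count 0
  atom 12: C, bond orders sum to 4 (valence 4) → 0 H
  atom 13: C, bond orders sum to 4 (valence 4) → 0 H
  atom 14: C, bond orders sum to 3 (valence 4) → 1 H
  atom 15: O, bond orders sum to 2 (valence 2) → 0 H
  atom 16: C, bond orders sum to 4 (valence 4) → 0 H
  atom 17: O, bond orders sum to 2 (valence 2) → 0 H
  atom 18: C, bond orders sum to 1 (valence 4) → 3 H
  atom 19: C, bond orders sum to 4 (valence 4) → 0 H
  atom 20: C, bond orders sum to 3 (valence 4) → 1 H
  atom 21: C, bond orders sum to 4 (valence 4) → 0 H
  atom 22: N, bond orders sum to 3 (valence 3) → 0 H
Totals → C:15, H:11, N:3, O:4.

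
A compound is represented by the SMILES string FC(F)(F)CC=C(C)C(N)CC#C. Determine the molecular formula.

Walk through each heavy atom and fill implicit hydrogens from standard valence (C 4, N 3, O 2, S 2, halogen 1):
  atom 1: F (halogen, monovalent) → 0 H
  atom 2: C, bond orders sum to 4 (valence 4) → 0 H
  atom 3: F (halogen, monovalent) → 0 H
  atom 4: F (halogen, monovalent) → 0 H
  atom 5: C, bond orders sum to 2 (valence 4) → 2 H
  atom 6: C, bond orders sum to 3 (valence 4) → 1 H
  atom 7: C, bond orders sum to 4 (valence 4) → 0 H
  atom 8: C, bond orders sum to 1 (valence 4) → 3 H
  atom 9: C, bond orders sum to 3 (valence 4) → 1 H
  atom 10: N, bond orders sum to 1 (valence 3) → 2 H
  atom 11: C, bond orders sum to 2 (valence 4) → 2 H
  atom 12: C, bond orders sum to 4 (valence 4) → 0 H
  atom 13: C, bond orders sum to 3 (valence 4) → 1 H
Totals → C:9, H:12, F:3, N:1.

C9H12F3N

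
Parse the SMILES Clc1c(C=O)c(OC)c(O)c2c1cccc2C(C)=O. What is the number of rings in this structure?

2

In SMILES, each pair of matching ring-closure digits denotes one ring-closing bond; the number of such bonds equals the number of independent rings.
Ring-closure bonds here: 2.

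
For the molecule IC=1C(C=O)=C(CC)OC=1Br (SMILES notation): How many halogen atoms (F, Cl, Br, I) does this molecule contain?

2

Halogen atoms appear at heavy-atom positions 1, 11 (1×Br, 1×I).
Other groups present: 1 aldehyde.
Halogen count: 2.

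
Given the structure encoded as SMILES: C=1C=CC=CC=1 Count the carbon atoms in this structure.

Count every carbon token in the SMILES (each C, including those in ring-closure positions and inside branches).
Carbon count: 6.

6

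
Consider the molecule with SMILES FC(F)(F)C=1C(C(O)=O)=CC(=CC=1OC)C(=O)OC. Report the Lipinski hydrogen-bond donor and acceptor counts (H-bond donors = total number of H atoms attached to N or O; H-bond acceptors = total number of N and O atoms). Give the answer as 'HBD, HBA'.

1, 5

Donors: find every N or O and count the H atoms it carries.
  atom 8 (O): bond orders sum to 1 → 1 H
  atom 9 (O): bond orders sum to 2 → 0 H
  atom 14 (O): bond orders sum to 2 → 0 H
  atom 17 (O): bond orders sum to 2 → 0 H
  atom 18 (O): bond orders sum to 2 → 0 H
Lipinski HBD = 1.
Acceptors: N atoms = 0, O atoms = 5 → HBA = 5.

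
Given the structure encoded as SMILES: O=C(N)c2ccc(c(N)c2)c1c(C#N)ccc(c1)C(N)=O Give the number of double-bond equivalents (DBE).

12

Molecular formula: C15H12N4O2.
DoU = (2C + 2 + N − H − X) / 2, where X is the halogen count and O/S are ignored.
    = (2·15 + 2 + 4 − 12 − 0) / 2 = 24 / 2 = 12.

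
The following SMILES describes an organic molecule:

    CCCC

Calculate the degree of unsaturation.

Molecular formula: C4H10.
DoU = (2C + 2 + N − H − X) / 2, where X is the halogen count and O/S are ignored.
    = (2·4 + 2 + 0 − 10 − 0) / 2 = 0 / 2 = 0.

0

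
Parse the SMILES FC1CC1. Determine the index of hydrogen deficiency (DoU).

1

Degree of unsaturation = (number of rings) + (number of π bonds).
Ring closures in the SMILES: 1.
π bonds: none → 0 DoU from unsaturation.
Total DoU = 1 + 0 = 1.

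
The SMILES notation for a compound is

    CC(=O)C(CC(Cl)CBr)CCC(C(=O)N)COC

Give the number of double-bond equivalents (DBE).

Degree of unsaturation = (number of rings) + (number of π bonds).
Ring closures in the SMILES: 0.
π bonds: 2 double bonds (each 1 DoU) → 2 DoU from unsaturation.
Total DoU = 0 + 2 = 2.

2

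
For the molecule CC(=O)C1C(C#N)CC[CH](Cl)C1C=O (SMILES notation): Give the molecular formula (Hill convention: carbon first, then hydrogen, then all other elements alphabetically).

Walk through each heavy atom and fill implicit hydrogens from standard valence (C 4, N 3, O 2, S 2, halogen 1):
  atom 1: C, bond orders sum to 1 (valence 4) → 3 H
  atom 2: C, bond orders sum to 4 (valence 4) → 0 H
  atom 3: O, bond orders sum to 2 (valence 2) → 0 H
  atom 4: C, bond orders sum to 3 (valence 4) → 1 H
  atom 5: C, bond orders sum to 3 (valence 4) → 1 H
  atom 6: C, bond orders sum to 4 (valence 4) → 0 H
  atom 7: N, bond orders sum to 3 (valence 3) → 0 H
  atom 8: C, bond orders sum to 2 (valence 4) → 2 H
  atom 9: C, bond orders sum to 2 (valence 4) → 2 H
  atom 10: C with explicit H count 1
  atom 11: Cl (halogen, monovalent) → 0 H
  atom 12: C, bond orders sum to 3 (valence 4) → 1 H
  atom 13: C, bond orders sum to 3 (valence 4) → 1 H
  atom 14: O, bond orders sum to 2 (valence 2) → 0 H
Totals → C:10, H:12, Cl:1, N:1, O:2.
In Hill order: C10H12ClNO2.

C10H12ClNO2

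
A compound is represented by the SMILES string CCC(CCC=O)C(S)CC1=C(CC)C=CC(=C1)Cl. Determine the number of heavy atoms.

19

Every atom symbol written in the SMILES (organic subset) is one heavy atom; implicit H are not written.
Heavy atoms by element → C:16, Cl:1, O:1, S:1.
Total: 19.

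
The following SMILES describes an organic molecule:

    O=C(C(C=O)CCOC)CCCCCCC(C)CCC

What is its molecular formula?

C17H32O3

Walk through each heavy atom and fill implicit hydrogens from standard valence (C 4, N 3, O 2, S 2, halogen 1):
  atom 1: O, bond orders sum to 2 (valence 2) → 0 H
  atom 2: C, bond orders sum to 4 (valence 4) → 0 H
  atom 3: C, bond orders sum to 3 (valence 4) → 1 H
  atom 4: C, bond orders sum to 3 (valence 4) → 1 H
  atom 5: O, bond orders sum to 2 (valence 2) → 0 H
  atom 6: C, bond orders sum to 2 (valence 4) → 2 H
  atom 7: C, bond orders sum to 2 (valence 4) → 2 H
  atom 8: O, bond orders sum to 2 (valence 2) → 0 H
  atom 9: C, bond orders sum to 1 (valence 4) → 3 H
  atom 10: C, bond orders sum to 2 (valence 4) → 2 H
  atom 11: C, bond orders sum to 2 (valence 4) → 2 H
  atom 12: C, bond orders sum to 2 (valence 4) → 2 H
  atom 13: C, bond orders sum to 2 (valence 4) → 2 H
  atom 14: C, bond orders sum to 2 (valence 4) → 2 H
  atom 15: C, bond orders sum to 2 (valence 4) → 2 H
  atom 16: C, bond orders sum to 3 (valence 4) → 1 H
  atom 17: C, bond orders sum to 1 (valence 4) → 3 H
  atom 18: C, bond orders sum to 2 (valence 4) → 2 H
  atom 19: C, bond orders sum to 2 (valence 4) → 2 H
  atom 20: C, bond orders sum to 1 (valence 4) → 3 H
Totals → C:17, H:32, O:3.
In Hill order: C17H32O3.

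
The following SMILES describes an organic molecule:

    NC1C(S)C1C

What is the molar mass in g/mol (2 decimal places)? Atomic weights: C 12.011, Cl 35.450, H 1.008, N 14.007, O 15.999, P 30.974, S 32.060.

First, the molecular formula is C4H9NS (counting implicit H from valence).
  C: 4 × 12.011 = 48.044
  H: 9 × 1.008 = 9.072
  N: 1 × 14.007 = 14.007
  S: 1 × 32.060 = 32.060
Sum: 4×12.011 + 9×1.008 + 1×14.007 + 1×32.060 = 103.183 → 103.18 g/mol.

103.18 g/mol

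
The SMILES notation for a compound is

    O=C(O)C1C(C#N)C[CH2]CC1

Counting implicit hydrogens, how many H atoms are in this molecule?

11

Walk through each heavy atom and fill implicit hydrogens from standard valence (C 4, N 3, O 2, S 2, halogen 1):
  atom 1: O, bond orders sum to 2 (valence 2) → 0 H
  atom 2: C, bond orders sum to 4 (valence 4) → 0 H
  atom 3: O, bond orders sum to 1 (valence 2) → 1 H
  atom 4: C, bond orders sum to 3 (valence 4) → 1 H
  atom 5: C, bond orders sum to 3 (valence 4) → 1 H
  atom 6: C, bond orders sum to 4 (valence 4) → 0 H
  atom 7: N, bond orders sum to 3 (valence 3) → 0 H
  atom 8: C, bond orders sum to 2 (valence 4) → 2 H
  atom 9: C with explicit H count 2
  atom 10: C, bond orders sum to 2 (valence 4) → 2 H
  atom 11: C, bond orders sum to 2 (valence 4) → 2 H
Total hydrogens: 11.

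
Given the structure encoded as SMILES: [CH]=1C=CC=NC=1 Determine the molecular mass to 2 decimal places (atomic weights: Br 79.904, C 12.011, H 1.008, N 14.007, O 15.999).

79.10 g/mol

First, the molecular formula is C5H5N (counting implicit H from valence).
  C: 5 × 12.011 = 60.055
  H: 5 × 1.008 = 5.040
  N: 1 × 14.007 = 14.007
Sum: 5×12.011 + 5×1.008 + 1×14.007 = 79.102 → 79.10 g/mol.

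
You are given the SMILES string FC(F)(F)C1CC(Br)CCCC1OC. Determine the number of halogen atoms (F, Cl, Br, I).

4

Halogen atoms appear at heavy-atom positions 1, 3, 4, 8 (1×Br, 3×F).
Other groups present: 1 ether.
Halogen count: 4.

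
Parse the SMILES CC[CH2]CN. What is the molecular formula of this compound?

Walk through each heavy atom and fill implicit hydrogens from standard valence (C 4, N 3, O 2, S 2, halogen 1):
  atom 1: C, bond orders sum to 1 (valence 4) → 3 H
  atom 2: C, bond orders sum to 2 (valence 4) → 2 H
  atom 3: C with explicit H count 2
  atom 4: C, bond orders sum to 2 (valence 4) → 2 H
  atom 5: N, bond orders sum to 1 (valence 3) → 2 H
Totals → C:4, H:11, N:1.

C4H11N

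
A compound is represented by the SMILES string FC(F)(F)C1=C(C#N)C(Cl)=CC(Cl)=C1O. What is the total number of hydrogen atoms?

2

Walk through each heavy atom and fill implicit hydrogens from standard valence (C 4, N 3, O 2, S 2, halogen 1):
  atom 1: F (halogen, monovalent) → 0 H
  atom 2: C, bond orders sum to 4 (valence 4) → 0 H
  atom 3: F (halogen, monovalent) → 0 H
  atom 4: F (halogen, monovalent) → 0 H
  atom 5: C, bond orders sum to 4 (valence 4) → 0 H
  atom 6: C, bond orders sum to 4 (valence 4) → 0 H
  atom 7: C, bond orders sum to 4 (valence 4) → 0 H
  atom 8: N, bond orders sum to 3 (valence 3) → 0 H
  atom 9: C, bond orders sum to 4 (valence 4) → 0 H
  atom 10: Cl (halogen, monovalent) → 0 H
  atom 11: C, bond orders sum to 3 (valence 4) → 1 H
  atom 12: C, bond orders sum to 4 (valence 4) → 0 H
  atom 13: Cl (halogen, monovalent) → 0 H
  atom 14: C, bond orders sum to 4 (valence 4) → 0 H
  atom 15: O, bond orders sum to 1 (valence 2) → 1 H
Total hydrogens: 2.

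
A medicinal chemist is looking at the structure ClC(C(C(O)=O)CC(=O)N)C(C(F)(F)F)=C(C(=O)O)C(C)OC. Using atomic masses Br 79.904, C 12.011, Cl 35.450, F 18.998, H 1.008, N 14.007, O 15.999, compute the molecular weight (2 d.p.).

361.70 g/mol

First, the molecular formula is C12H15ClF3NO6 (counting implicit H from valence).
  C: 12 × 12.011 = 144.132
  Cl: 1 × 35.450 = 35.450
  F: 3 × 18.998 = 56.994
  H: 15 × 1.008 = 15.120
  N: 1 × 14.007 = 14.007
  O: 6 × 15.999 = 95.994
Sum: 12×12.011 + 1×35.450 + 3×18.998 + 15×1.008 + 1×14.007 + 6×15.999 = 361.697 → 361.70 g/mol.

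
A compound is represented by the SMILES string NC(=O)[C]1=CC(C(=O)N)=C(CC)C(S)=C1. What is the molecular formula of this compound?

Walk through each heavy atom and fill implicit hydrogens from standard valence (C 4, N 3, O 2, S 2, halogen 1):
  atom 1: N, bond orders sum to 1 (valence 3) → 2 H
  atom 2: C, bond orders sum to 4 (valence 4) → 0 H
  atom 3: O, bond orders sum to 2 (valence 2) → 0 H
  atom 4: C with explicit H count 0
  atom 5: C, bond orders sum to 3 (valence 4) → 1 H
  atom 6: C, bond orders sum to 4 (valence 4) → 0 H
  atom 7: C, bond orders sum to 4 (valence 4) → 0 H
  atom 8: O, bond orders sum to 2 (valence 2) → 0 H
  atom 9: N, bond orders sum to 1 (valence 3) → 2 H
  atom 10: C, bond orders sum to 4 (valence 4) → 0 H
  atom 11: C, bond orders sum to 2 (valence 4) → 2 H
  atom 12: C, bond orders sum to 1 (valence 4) → 3 H
  atom 13: C, bond orders sum to 4 (valence 4) → 0 H
  atom 14: S, bond orders sum to 1 (valence 2) → 1 H
  atom 15: C, bond orders sum to 3 (valence 4) → 1 H
Totals → C:10, H:12, N:2, O:2, S:1.
In Hill order: C10H12N2O2S.

C10H12N2O2S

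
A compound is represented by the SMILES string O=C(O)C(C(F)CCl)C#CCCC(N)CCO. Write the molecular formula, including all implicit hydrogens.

C11H17ClFNO3

Walk through each heavy atom and fill implicit hydrogens from standard valence (C 4, N 3, O 2, S 2, halogen 1):
  atom 1: O, bond orders sum to 2 (valence 2) → 0 H
  atom 2: C, bond orders sum to 4 (valence 4) → 0 H
  atom 3: O, bond orders sum to 1 (valence 2) → 1 H
  atom 4: C, bond orders sum to 3 (valence 4) → 1 H
  atom 5: C, bond orders sum to 3 (valence 4) → 1 H
  atom 6: F (halogen, monovalent) → 0 H
  atom 7: C, bond orders sum to 2 (valence 4) → 2 H
  atom 8: Cl (halogen, monovalent) → 0 H
  atom 9: C, bond orders sum to 4 (valence 4) → 0 H
  atom 10: C, bond orders sum to 4 (valence 4) → 0 H
  atom 11: C, bond orders sum to 2 (valence 4) → 2 H
  atom 12: C, bond orders sum to 2 (valence 4) → 2 H
  atom 13: C, bond orders sum to 3 (valence 4) → 1 H
  atom 14: N, bond orders sum to 1 (valence 3) → 2 H
  atom 15: C, bond orders sum to 2 (valence 4) → 2 H
  atom 16: C, bond orders sum to 2 (valence 4) → 2 H
  atom 17: O, bond orders sum to 1 (valence 2) → 1 H
Totals → C:11, H:17, Cl:1, F:1, N:1, O:3.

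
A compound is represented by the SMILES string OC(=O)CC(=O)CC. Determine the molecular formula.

Walk through each heavy atom and fill implicit hydrogens from standard valence (C 4, N 3, O 2, S 2, halogen 1):
  atom 1: O, bond orders sum to 1 (valence 2) → 1 H
  atom 2: C, bond orders sum to 4 (valence 4) → 0 H
  atom 3: O, bond orders sum to 2 (valence 2) → 0 H
  atom 4: C, bond orders sum to 2 (valence 4) → 2 H
  atom 5: C, bond orders sum to 4 (valence 4) → 0 H
  atom 6: O, bond orders sum to 2 (valence 2) → 0 H
  atom 7: C, bond orders sum to 2 (valence 4) → 2 H
  atom 8: C, bond orders sum to 1 (valence 4) → 3 H
Totals → C:5, H:8, O:3.

C5H8O3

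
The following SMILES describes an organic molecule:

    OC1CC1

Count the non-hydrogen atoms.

4

Every atom symbol written in the SMILES (organic subset) is one heavy atom; implicit H are not written.
Heavy atoms by element → C:3, O:1.
Total: 4.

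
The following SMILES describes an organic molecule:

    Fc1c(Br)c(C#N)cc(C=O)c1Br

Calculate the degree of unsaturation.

7

Molecular formula: C8H2Br2FNO.
DoU = (2C + 2 + N − H − X) / 2, where X is the halogen count and O/S are ignored.
    = (2·8 + 2 + 1 − 2 − 3) / 2 = 14 / 2 = 7.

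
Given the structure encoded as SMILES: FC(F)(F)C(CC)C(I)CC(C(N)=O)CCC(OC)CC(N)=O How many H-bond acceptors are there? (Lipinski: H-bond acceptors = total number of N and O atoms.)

5

N atoms: 2; O atoms: 3.
Lipinski HBA = 2 + 3 = 5.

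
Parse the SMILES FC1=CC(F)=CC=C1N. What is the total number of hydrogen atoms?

5

Walk through each heavy atom and fill implicit hydrogens from standard valence (C 4, N 3, O 2, S 2, halogen 1):
  atom 1: F (halogen, monovalent) → 0 H
  atom 2: C, bond orders sum to 4 (valence 4) → 0 H
  atom 3: C, bond orders sum to 3 (valence 4) → 1 H
  atom 4: C, bond orders sum to 4 (valence 4) → 0 H
  atom 5: F (halogen, monovalent) → 0 H
  atom 6: C, bond orders sum to 3 (valence 4) → 1 H
  atom 7: C, bond orders sum to 3 (valence 4) → 1 H
  atom 8: C, bond orders sum to 4 (valence 4) → 0 H
  atom 9: N, bond orders sum to 1 (valence 3) → 2 H
Total hydrogens: 5.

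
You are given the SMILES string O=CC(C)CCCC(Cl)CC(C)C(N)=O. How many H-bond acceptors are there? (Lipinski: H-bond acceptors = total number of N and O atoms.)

N atoms: 1; O atoms: 2.
Lipinski HBA = 1 + 2 = 3.

3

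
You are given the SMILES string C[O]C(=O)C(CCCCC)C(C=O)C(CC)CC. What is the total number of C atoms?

15

Count every carbon token in the SMILES (each C, including those in ring-closure positions and inside branches).
Carbon count: 15.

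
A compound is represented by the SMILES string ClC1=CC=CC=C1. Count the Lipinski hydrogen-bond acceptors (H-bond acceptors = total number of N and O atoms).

0

N atoms: 0; O atoms: 0.
Lipinski HBA = 0 + 0 = 0.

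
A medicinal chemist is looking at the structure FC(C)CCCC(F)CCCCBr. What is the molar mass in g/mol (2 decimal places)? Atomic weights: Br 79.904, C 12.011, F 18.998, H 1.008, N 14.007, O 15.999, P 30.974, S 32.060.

257.16 g/mol

First, the molecular formula is C10H19BrF2 (counting implicit H from valence).
  Br: 1 × 79.904 = 79.904
  C: 10 × 12.011 = 120.110
  F: 2 × 18.998 = 37.996
  H: 19 × 1.008 = 19.152
Sum: 1×79.904 + 10×12.011 + 2×18.998 + 19×1.008 = 257.162 → 257.16 g/mol.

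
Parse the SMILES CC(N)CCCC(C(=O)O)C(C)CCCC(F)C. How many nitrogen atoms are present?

Scan the SMILES for N atoms (remember two-letter symbols like Cl and Br are single atoms).
Nitrogen count: 1.

1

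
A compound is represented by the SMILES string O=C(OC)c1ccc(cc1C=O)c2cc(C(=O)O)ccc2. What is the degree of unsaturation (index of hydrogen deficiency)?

Molecular formula: C16H12O5.
DoU = (2C + 2 + N − H − X) / 2, where X is the halogen count and O/S are ignored.
    = (2·16 + 2 + 0 − 12 − 0) / 2 = 22 / 2 = 11.

11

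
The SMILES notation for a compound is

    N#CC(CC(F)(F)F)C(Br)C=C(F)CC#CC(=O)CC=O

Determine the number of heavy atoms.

21

Every atom symbol written in the SMILES (organic subset) is one heavy atom; implicit H are not written.
Heavy atoms by element → Br:1, C:13, F:4, N:1, O:2.
Total: 21.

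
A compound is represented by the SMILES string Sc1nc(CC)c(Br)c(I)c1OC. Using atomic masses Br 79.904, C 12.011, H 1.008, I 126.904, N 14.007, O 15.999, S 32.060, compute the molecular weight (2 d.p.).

374.03 g/mol

First, the molecular formula is C8H9BrINOS (counting implicit H from valence).
  Br: 1 × 79.904 = 79.904
  C: 8 × 12.011 = 96.088
  H: 9 × 1.008 = 9.072
  I: 1 × 126.904 = 126.904
  N: 1 × 14.007 = 14.007
  O: 1 × 15.999 = 15.999
  S: 1 × 32.060 = 32.060
Sum: 1×79.904 + 8×12.011 + 9×1.008 + 1×126.904 + 1×14.007 + 1×15.999 + 1×32.060 = 374.034 → 374.03 g/mol.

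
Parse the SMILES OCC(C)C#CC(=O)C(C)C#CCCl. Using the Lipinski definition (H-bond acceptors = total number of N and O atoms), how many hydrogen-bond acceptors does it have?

N atoms: 0; O atoms: 2.
Lipinski HBA = 0 + 2 = 2.

2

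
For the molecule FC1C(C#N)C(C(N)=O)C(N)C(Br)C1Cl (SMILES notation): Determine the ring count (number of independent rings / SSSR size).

1

In SMILES, each pair of matching ring-closure digits denotes one ring-closing bond; the number of such bonds equals the number of independent rings.
Ring-closure bonds here: 1.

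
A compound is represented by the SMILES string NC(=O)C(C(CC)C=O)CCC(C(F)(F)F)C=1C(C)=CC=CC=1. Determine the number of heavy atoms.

23

Every atom symbol written in the SMILES (organic subset) is one heavy atom; implicit H are not written.
Heavy atoms by element → C:17, F:3, N:1, O:2.
Total: 23.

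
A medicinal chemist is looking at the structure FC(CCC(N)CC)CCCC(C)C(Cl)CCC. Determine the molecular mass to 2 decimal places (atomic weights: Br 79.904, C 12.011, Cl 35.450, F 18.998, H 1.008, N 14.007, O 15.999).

279.87 g/mol

First, the molecular formula is C15H31ClFN (counting implicit H from valence).
  C: 15 × 12.011 = 180.165
  Cl: 1 × 35.450 = 35.450
  F: 1 × 18.998 = 18.998
  H: 31 × 1.008 = 31.248
  N: 1 × 14.007 = 14.007
Sum: 15×12.011 + 1×35.450 + 1×18.998 + 31×1.008 + 1×14.007 = 279.868 → 279.87 g/mol.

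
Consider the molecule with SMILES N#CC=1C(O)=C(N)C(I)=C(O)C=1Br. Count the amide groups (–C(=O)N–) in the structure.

0

Scan the SMILES for the amide motif — none present.
Groups that are present: 2 hydroxyl, 1 nitrile, 1 primary amine.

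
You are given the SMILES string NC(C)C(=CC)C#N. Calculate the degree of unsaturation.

Degree of unsaturation = (number of rings) + (number of π bonds).
Ring closures in the SMILES: 0.
π bonds: 1 double bond (each 1 DoU), 1 triple bond (each 2 DoU) → 3 DoU from unsaturation.
Total DoU = 0 + 3 = 3.

3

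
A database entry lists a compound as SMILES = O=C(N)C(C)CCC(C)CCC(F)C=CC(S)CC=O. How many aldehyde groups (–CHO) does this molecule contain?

The aldehyde motif appears at heavy-atom position 19 in the SMILES.
Other groups present: 1 alkene, 1 amide, 1 thiol.
Aldehyde count: 1.

1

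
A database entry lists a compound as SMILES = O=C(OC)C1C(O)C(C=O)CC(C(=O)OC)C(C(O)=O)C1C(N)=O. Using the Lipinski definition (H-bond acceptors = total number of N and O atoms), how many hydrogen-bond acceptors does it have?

N atoms: 1; O atoms: 9.
Lipinski HBA = 1 + 9 = 10.

10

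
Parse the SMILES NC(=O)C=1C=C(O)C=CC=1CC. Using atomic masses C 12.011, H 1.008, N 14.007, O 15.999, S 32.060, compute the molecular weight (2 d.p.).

First, the molecular formula is C9H11NO2 (counting implicit H from valence).
  C: 9 × 12.011 = 108.099
  H: 11 × 1.008 = 11.088
  N: 1 × 14.007 = 14.007
  O: 2 × 15.999 = 31.998
Sum: 9×12.011 + 11×1.008 + 1×14.007 + 2×15.999 = 165.192 → 165.19 g/mol.

165.19 g/mol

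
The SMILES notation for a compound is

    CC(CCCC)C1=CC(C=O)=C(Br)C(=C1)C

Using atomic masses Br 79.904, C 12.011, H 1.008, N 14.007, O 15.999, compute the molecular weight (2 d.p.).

283.21 g/mol

First, the molecular formula is C14H19BrO (counting implicit H from valence).
  Br: 1 × 79.904 = 79.904
  C: 14 × 12.011 = 168.154
  H: 19 × 1.008 = 19.152
  O: 1 × 15.999 = 15.999
Sum: 1×79.904 + 14×12.011 + 19×1.008 + 1×15.999 = 283.209 → 283.21 g/mol.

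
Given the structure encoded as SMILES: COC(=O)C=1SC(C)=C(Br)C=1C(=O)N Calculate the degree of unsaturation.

Degree of unsaturation = (number of rings) + (number of π bonds).
Ring closures in the SMILES: 1.
π bonds: 4 double bonds (each 1 DoU) → 4 DoU from unsaturation.
Total DoU = 1 + 4 = 5.

5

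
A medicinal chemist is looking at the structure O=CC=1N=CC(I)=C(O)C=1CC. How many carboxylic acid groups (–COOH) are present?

Scan the SMILES for the carboxylic acid motif — none present.
Groups that are present: 1 aldehyde, 1 hydroxyl.

0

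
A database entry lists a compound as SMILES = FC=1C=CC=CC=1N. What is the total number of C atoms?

6

Count every carbon token in the SMILES (each C, including those in ring-closure positions and inside branches).
Carbon count: 6.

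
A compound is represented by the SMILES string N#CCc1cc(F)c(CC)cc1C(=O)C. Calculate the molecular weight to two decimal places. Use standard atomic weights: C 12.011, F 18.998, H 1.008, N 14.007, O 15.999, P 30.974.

205.23 g/mol

First, the molecular formula is C12H12FNO (counting implicit H from valence).
  C: 12 × 12.011 = 144.132
  F: 1 × 18.998 = 18.998
  H: 12 × 1.008 = 12.096
  N: 1 × 14.007 = 14.007
  O: 1 × 15.999 = 15.999
Sum: 12×12.011 + 1×18.998 + 12×1.008 + 1×14.007 + 1×15.999 = 205.232 → 205.23 g/mol.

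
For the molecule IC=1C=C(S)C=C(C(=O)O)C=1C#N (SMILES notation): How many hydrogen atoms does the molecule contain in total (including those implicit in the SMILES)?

Walk through each heavy atom and fill implicit hydrogens from standard valence (C 4, N 3, O 2, S 2, halogen 1):
  atom 1: I (halogen, monovalent) → 0 H
  atom 2: C, bond orders sum to 4 (valence 4) → 0 H
  atom 3: C, bond orders sum to 3 (valence 4) → 1 H
  atom 4: C, bond orders sum to 4 (valence 4) → 0 H
  atom 5: S, bond orders sum to 1 (valence 2) → 1 H
  atom 6: C, bond orders sum to 3 (valence 4) → 1 H
  atom 7: C, bond orders sum to 4 (valence 4) → 0 H
  atom 8: C, bond orders sum to 4 (valence 4) → 0 H
  atom 9: O, bond orders sum to 2 (valence 2) → 0 H
  atom 10: O, bond orders sum to 1 (valence 2) → 1 H
  atom 11: C, bond orders sum to 4 (valence 4) → 0 H
  atom 12: C, bond orders sum to 4 (valence 4) → 0 H
  atom 13: N, bond orders sum to 3 (valence 3) → 0 H
Total hydrogens: 4.

4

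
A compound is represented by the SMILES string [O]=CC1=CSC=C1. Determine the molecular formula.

Walk through each heavy atom and fill implicit hydrogens from standard valence (C 4, N 3, O 2, S 2, halogen 1):
  atom 1: O with explicit H count 0
  atom 2: C, bond orders sum to 3 (valence 4) → 1 H
  atom 3: C, bond orders sum to 4 (valence 4) → 0 H
  atom 4: C, bond orders sum to 3 (valence 4) → 1 H
  atom 5: S, bond orders sum to 2 (valence 2) → 0 H
  atom 6: C, bond orders sum to 3 (valence 4) → 1 H
  atom 7: C, bond orders sum to 3 (valence 4) → 1 H
Totals → C:5, H:4, O:1, S:1.

C5H4OS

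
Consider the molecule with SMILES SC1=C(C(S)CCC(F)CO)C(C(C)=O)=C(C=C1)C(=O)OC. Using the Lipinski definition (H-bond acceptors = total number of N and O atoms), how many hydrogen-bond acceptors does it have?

4

N atoms: 0; O atoms: 4.
Lipinski HBA = 0 + 4 = 4.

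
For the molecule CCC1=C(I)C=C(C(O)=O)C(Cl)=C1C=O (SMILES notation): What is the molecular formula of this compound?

C10H8ClIO3

Walk through each heavy atom and fill implicit hydrogens from standard valence (C 4, N 3, O 2, S 2, halogen 1):
  atom 1: C, bond orders sum to 1 (valence 4) → 3 H
  atom 2: C, bond orders sum to 2 (valence 4) → 2 H
  atom 3: C, bond orders sum to 4 (valence 4) → 0 H
  atom 4: C, bond orders sum to 4 (valence 4) → 0 H
  atom 5: I (halogen, monovalent) → 0 H
  atom 6: C, bond orders sum to 3 (valence 4) → 1 H
  atom 7: C, bond orders sum to 4 (valence 4) → 0 H
  atom 8: C, bond orders sum to 4 (valence 4) → 0 H
  atom 9: O, bond orders sum to 1 (valence 2) → 1 H
  atom 10: O, bond orders sum to 2 (valence 2) → 0 H
  atom 11: C, bond orders sum to 4 (valence 4) → 0 H
  atom 12: Cl (halogen, monovalent) → 0 H
  atom 13: C, bond orders sum to 4 (valence 4) → 0 H
  atom 14: C, bond orders sum to 3 (valence 4) → 1 H
  atom 15: O, bond orders sum to 2 (valence 2) → 0 H
Totals → C:10, H:8, Cl:1, I:1, O:3.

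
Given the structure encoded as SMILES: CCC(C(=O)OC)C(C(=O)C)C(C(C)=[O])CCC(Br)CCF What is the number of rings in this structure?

In SMILES, each pair of matching ring-closure digits denotes one ring-closing bond; the number of such bonds equals the number of independent rings.
Ring-closure bonds here: 0.

0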